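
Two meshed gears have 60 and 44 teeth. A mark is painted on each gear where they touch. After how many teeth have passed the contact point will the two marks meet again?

We need the least common multiple of the intervals.
60 = 2^2 × 3 × 5
44 = 2^2 × 11
LCM(60, 44) = 2^2 × 3 × 5 × 11 = 660.

660 teeth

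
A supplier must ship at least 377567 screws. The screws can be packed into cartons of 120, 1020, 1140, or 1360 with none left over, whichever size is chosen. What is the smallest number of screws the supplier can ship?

The number of screws must be a common multiple of 120, 1020, 1140, and 1360, so a multiple of their LCM.
120 = 2^3 × 3 × 5
1020 = 2^2 × 3 × 5 × 17
1140 = 2^2 × 3 × 5 × 19
1360 = 2^4 × 5 × 17
LCM(120, 1020, 1140, 1360) = 2^4 × 3 × 5 × 17 × 19 = 77520.
Smallest multiple of 77520 that is ≥ 377567: ⌈377567/77520⌉ × 77520 = 5 × 77520 = 387600.

387600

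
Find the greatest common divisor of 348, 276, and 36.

12

348 = 2^2 × 3 × 29
276 = 2^2 × 3 × 23
36 = 2^2 × 3^2
gcd(348, 276, 36) = 2^2 × 3 = 12.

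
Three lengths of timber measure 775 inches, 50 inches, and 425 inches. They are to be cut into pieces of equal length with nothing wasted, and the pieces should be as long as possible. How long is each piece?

The greatest length dividing all of 775, 50, and 425 is their gcd.
775 = 5^2 × 31
50 = 2 × 5^2
425 = 5^2 × 17
gcd(775, 50, 425) = 5^2 = 25.

25 inches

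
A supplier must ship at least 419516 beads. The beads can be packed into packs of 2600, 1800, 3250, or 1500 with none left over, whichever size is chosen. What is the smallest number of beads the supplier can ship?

The number of beads must be a common multiple of 2600, 1800, 3250, and 1500, so a multiple of their LCM.
2600 = 2^3 × 5^2 × 13
1800 = 2^3 × 3^2 × 5^2
3250 = 2 × 5^3 × 13
1500 = 2^2 × 3 × 5^3
LCM(2600, 1800, 3250, 1500) = 2^3 × 3^2 × 5^3 × 13 = 117000.
Smallest multiple of 117000 that is ≥ 419516: ⌈419516/117000⌉ × 117000 = 4 × 117000 = 468000.

468000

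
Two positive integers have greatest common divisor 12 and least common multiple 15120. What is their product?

For any two positive integers, gcd × lcm = product = 12 × 15120 = 181440.

181440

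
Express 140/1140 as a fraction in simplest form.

140 = 2^2 × 5 × 7
1140 = 2^2 × 3 × 5 × 19
gcd(140, 1140) = 2^2 × 5 = 20.
Divide numerator and denominator by 20: 140/1140 = 7/57.

7/57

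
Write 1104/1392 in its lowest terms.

1104 = 2^4 × 3 × 23
1392 = 2^4 × 3 × 29
gcd(1104, 1392) = 2^4 × 3 = 48.
Divide numerator and denominator by 48: 1104/1392 = 23/29.

23/29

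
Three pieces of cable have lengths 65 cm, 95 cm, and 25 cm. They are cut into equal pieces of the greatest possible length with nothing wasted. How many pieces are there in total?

37

Piece length = gcd(65, 95, 25).
65 = 5 × 13
95 = 5 × 19
25 = 5^2
gcd(65, 95, 25) = 5.
Total pieces = 65/5 + 95/5 + 25/5 = 13 + 19 + 5 = 37.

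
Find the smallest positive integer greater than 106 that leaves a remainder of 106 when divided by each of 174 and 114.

N − 106 must be a common multiple of 174 and 114.
174 = 2 × 3 × 29
114 = 2 × 3 × 19
LCM(174, 114) = 2 × 3 × 19 × 29 = 3306.
Smallest N > 106 is LCM + 106 = 3306 + 106 = 3412.

3412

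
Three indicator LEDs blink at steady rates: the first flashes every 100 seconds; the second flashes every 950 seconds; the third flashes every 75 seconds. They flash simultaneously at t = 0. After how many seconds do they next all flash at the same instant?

We need the least common multiple of the intervals.
100 = 2^2 × 5^2
950 = 2 × 5^2 × 19
75 = 3 × 5^2
LCM(100, 950, 75) = 2^2 × 3 × 5^2 × 19 = 5700.

5700 seconds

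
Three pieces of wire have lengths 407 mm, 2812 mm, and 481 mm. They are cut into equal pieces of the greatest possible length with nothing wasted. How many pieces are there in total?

100

Piece length = gcd(407, 2812, 481).
407 = 11 × 37
2812 = 2^2 × 19 × 37
481 = 13 × 37
gcd(407, 2812, 481) = 37.
Total pieces = 407/37 + 2812/37 + 481/37 = 11 + 76 + 13 = 100.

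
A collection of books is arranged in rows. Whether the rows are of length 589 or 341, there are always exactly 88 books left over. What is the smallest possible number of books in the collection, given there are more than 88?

N − 88 must be a common multiple of 589 and 341.
589 = 19 × 31
341 = 11 × 31
LCM(589, 341) = 11 × 19 × 31 = 6479.
Smallest N > 88 is LCM + 88 = 6479 + 88 = 6567.

6567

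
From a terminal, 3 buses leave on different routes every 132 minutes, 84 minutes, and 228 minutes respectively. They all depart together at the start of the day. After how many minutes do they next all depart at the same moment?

17556 minutes

We need the least common multiple of the intervals.
132 = 2^2 × 3 × 11
84 = 2^2 × 3 × 7
228 = 2^2 × 3 × 19
LCM(132, 84, 228) = 2^2 × 3 × 7 × 11 × 19 = 17556.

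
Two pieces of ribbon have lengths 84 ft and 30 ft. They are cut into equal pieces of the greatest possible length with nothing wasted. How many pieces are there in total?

Piece length = gcd(84, 30).
84 = 2^2 × 3 × 7
30 = 2 × 3 × 5
gcd(84, 30) = 2 × 3 = 6.
Total pieces = 84/6 + 30/6 = 14 + 5 = 19.

19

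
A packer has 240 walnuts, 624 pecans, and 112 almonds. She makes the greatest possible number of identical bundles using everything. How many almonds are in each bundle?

Number of bundles = gcd(240, 624, 112).
240 = 2^4 × 3 × 5
624 = 2^4 × 3 × 13
112 = 2^4 × 7
gcd(240, 624, 112) = 2^4 = 16.
almonds per bundle = 112 / 16 = 7.

7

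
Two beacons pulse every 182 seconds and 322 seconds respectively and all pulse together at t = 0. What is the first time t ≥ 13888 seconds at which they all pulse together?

Joint pulses occur at multiples of LCM(182, 322).
182 = 2 × 7 × 13
322 = 2 × 7 × 23
LCM(182, 322) = 2 × 7 × 13 × 23 = 4186.
Smallest multiple of 4186 that is ≥ 13888: ⌈13888/4186⌉ × 4186 = 4 × 4186 = 16744.

16744 seconds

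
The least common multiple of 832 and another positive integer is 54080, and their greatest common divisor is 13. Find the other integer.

845

gcd × lcm = product of the two integers, so the other integer is (13 × 54080) / 832 = 845.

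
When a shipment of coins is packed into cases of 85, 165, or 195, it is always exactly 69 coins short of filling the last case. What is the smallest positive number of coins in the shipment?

36396

Being 69 short of a full case of size k means N ≡ −69 (mod k), i.e. N + 69 is a multiple of each size.
85 = 5 × 17
165 = 3 × 5 × 11
195 = 3 × 5 × 13
LCM(85, 165, 195) = 3 × 5 × 11 × 13 × 17 = 36465.
Smallest positive N is 36465 − 69 = 36396.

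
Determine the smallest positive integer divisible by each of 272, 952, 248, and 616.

649264

272 = 2^4 × 17
952 = 2^3 × 7 × 17
248 = 2^3 × 31
616 = 2^3 × 7 × 11
LCM(272, 952, 248, 616) = 2^4 × 7 × 11 × 17 × 31 = 649264.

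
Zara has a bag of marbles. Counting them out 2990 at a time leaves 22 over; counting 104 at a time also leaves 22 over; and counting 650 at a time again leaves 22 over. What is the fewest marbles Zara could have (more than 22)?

N − 22 must be a common multiple of 2990, 104, and 650.
2990 = 2 × 5 × 13 × 23
104 = 2^3 × 13
650 = 2 × 5^2 × 13
LCM(2990, 104, 650) = 2^3 × 5^2 × 13 × 23 = 59800.
Smallest N > 22 is LCM + 22 = 59800 + 22 = 59822.

59822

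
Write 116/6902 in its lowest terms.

2/119

116 = 2^2 × 29
6902 = 2 × 7 × 17 × 29
gcd(116, 6902) = 2 × 29 = 58.
Divide numerator and denominator by 58: 116/6902 = 2/119.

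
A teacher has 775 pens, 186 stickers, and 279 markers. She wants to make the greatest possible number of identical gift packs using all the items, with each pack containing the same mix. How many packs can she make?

The pack count must divide each quantity, so the greatest is gcd(775, 186, 279).
775 = 5^2 × 31
186 = 2 × 3 × 31
279 = 3^2 × 31
gcd(775, 186, 279) = 31.

31 packs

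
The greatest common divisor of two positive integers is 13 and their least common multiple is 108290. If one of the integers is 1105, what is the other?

For two integers, gcd × lcm = product, so the other is (13 × 108290) / 1105 = 1407770 / 1105 = 1274.

1274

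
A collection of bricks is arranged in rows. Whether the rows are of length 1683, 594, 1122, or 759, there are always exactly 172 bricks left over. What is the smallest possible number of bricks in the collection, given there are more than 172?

N − 172 must be a common multiple of 1683, 594, 1122, and 759.
1683 = 3^2 × 11 × 17
594 = 2 × 3^3 × 11
1122 = 2 × 3 × 11 × 17
759 = 3 × 11 × 23
LCM(1683, 594, 1122, 759) = 2 × 3^3 × 11 × 17 × 23 = 232254.
Smallest N > 172 is LCM + 172 = 232254 + 172 = 232426.

232426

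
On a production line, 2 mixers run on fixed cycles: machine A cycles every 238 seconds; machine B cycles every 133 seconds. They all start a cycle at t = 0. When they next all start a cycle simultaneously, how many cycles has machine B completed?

34 cycles

The first common completion time is the LCM of the periods.
238 = 2 × 7 × 17
133 = 7 × 19
LCM(238, 133) = 2 × 7 × 17 × 19 = 4522.
Cycles for period 133: 4522 / 133 = 34.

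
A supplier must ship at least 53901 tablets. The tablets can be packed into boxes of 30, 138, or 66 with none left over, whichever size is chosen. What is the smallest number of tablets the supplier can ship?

60720

The number of tablets must be a common multiple of 30, 138, and 66, so a multiple of their LCM.
30 = 2 × 3 × 5
138 = 2 × 3 × 23
66 = 2 × 3 × 11
LCM(30, 138, 66) = 2 × 3 × 5 × 11 × 23 = 7590.
Smallest multiple of 7590 that is ≥ 53901: ⌈53901/7590⌉ × 7590 = 8 × 7590 = 60720.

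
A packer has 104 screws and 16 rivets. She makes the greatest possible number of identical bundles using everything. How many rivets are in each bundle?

2

Number of bundles = gcd(104, 16).
104 = 2^3 × 13
16 = 2^4
gcd(104, 16) = 2^3 = 8.
rivets per bundle = 16 / 8 = 2.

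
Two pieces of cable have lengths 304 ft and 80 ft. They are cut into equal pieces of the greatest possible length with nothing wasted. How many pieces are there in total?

Piece length = gcd(304, 80).
304 = 2^4 × 19
80 = 2^4 × 5
gcd(304, 80) = 2^4 = 16.
Total pieces = 304/16 + 80/16 = 19 + 5 = 24.

24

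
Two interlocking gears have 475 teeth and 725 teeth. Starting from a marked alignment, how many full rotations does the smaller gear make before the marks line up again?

The first common completion time is the LCM of the periods.
475 = 5^2 × 19
725 = 5^2 × 29
LCM(475, 725) = 5^2 × 19 × 29 = 13775.
Rotations for period 475: 13775 / 475 = 29.

29 rotations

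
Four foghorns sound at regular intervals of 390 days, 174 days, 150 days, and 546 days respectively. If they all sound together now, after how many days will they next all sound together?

We need the least common multiple of the intervals.
390 = 2 × 3 × 5 × 13
174 = 2 × 3 × 29
150 = 2 × 3 × 5^2
546 = 2 × 3 × 7 × 13
LCM(390, 174, 150, 546) = 2 × 3 × 5^2 × 7 × 13 × 29 = 395850.

395850 days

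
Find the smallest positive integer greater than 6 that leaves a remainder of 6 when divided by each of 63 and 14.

N − 6 must be a common multiple of 63 and 14.
63 = 3^2 × 7
14 = 2 × 7
LCM(63, 14) = 2 × 3^2 × 7 = 126.
Smallest N > 6 is LCM + 6 = 126 + 6 = 132.

132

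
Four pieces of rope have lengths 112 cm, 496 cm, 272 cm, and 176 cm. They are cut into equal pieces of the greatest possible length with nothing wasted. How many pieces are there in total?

66

Piece length = gcd(112, 496, 272, 176).
112 = 2^4 × 7
496 = 2^4 × 31
272 = 2^4 × 17
176 = 2^4 × 11
gcd(112, 496, 272, 176) = 2^4 = 16.
Total pieces = 112/16 + 496/16 + 272/16 + 176/16 = 7 + 31 + 17 + 11 = 66.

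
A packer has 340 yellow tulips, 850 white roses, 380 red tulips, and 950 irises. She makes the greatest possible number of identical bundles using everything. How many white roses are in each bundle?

85

Number of bundles = gcd(340, 850, 380, 950).
340 = 2^2 × 5 × 17
850 = 2 × 5^2 × 17
380 = 2^2 × 5 × 19
950 = 2 × 5^2 × 19
gcd(340, 850, 380, 950) = 2 × 5 = 10.
white roses per bundle = 850 / 10 = 85.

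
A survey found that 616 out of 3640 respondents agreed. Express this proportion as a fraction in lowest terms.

11/65

616 = 2^3 × 7 × 11
3640 = 2^3 × 5 × 7 × 13
gcd(616, 3640) = 2^3 × 7 = 56.
Divide numerator and denominator by 56: 616/3640 = 11/65.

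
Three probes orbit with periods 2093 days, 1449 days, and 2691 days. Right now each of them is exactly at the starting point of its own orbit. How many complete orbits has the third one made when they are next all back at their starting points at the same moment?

All finish a whole number of cycles simultaneously at t = LCM of the periods.
2093 = 7 × 13 × 23
1449 = 3^2 × 7 × 23
2691 = 3^2 × 13 × 23
LCM(2093, 1449, 2691) = 3^2 × 7 × 13 × 23 = 18837.
Orbits for period 2691: 18837 / 2691 = 7.

7 orbits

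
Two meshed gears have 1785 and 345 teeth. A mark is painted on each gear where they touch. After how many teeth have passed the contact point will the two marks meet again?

They coincide at every common multiple of the periods; the first is the LCM.
1785 = 3 × 5 × 7 × 17
345 = 3 × 5 × 23
LCM(1785, 345) = 3 × 5 × 7 × 17 × 23 = 41055.

41055 teeth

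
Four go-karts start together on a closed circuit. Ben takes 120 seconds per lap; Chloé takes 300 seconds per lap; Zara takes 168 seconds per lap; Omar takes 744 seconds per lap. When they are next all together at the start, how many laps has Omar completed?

175 laps

The first common completion time is the LCM of the periods.
120 = 2^3 × 3 × 5
300 = 2^2 × 3 × 5^2
168 = 2^3 × 3 × 7
744 = 2^3 × 3 × 31
LCM(120, 300, 168, 744) = 2^3 × 3 × 5^2 × 7 × 31 = 130200.
Laps for period 744: 130200 / 744 = 175.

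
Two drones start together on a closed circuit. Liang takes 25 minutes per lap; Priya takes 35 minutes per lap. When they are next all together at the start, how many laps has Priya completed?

5 laps

They are all back at their starting positions together after one LCM of the periods.
25 = 5^2
35 = 5 × 7
LCM(25, 35) = 5^2 × 7 = 175.
Laps for period 35: 175 / 35 = 5.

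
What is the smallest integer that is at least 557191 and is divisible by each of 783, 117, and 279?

631098

The integer must be a common multiple of 783, 117, and 279, so a multiple of their LCM.
783 = 3^3 × 29
117 = 3^2 × 13
279 = 3^2 × 31
LCM(783, 117, 279) = 3^3 × 13 × 29 × 31 = 315549.
Smallest multiple of 315549 that is ≥ 557191: ⌈557191/315549⌉ × 315549 = 2 × 315549 = 631098.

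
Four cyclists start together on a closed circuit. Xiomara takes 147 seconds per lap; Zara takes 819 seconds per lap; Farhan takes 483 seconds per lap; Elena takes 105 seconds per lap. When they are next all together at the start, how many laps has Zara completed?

They are all back at their starting positions together after one LCM of the periods.
147 = 3 × 7^2
819 = 3^2 × 7 × 13
483 = 3 × 7 × 23
105 = 3 × 5 × 7
LCM(147, 819, 483, 105) = 3^2 × 5 × 7^2 × 13 × 23 = 659295.
Laps for period 819: 659295 / 819 = 805.

805 laps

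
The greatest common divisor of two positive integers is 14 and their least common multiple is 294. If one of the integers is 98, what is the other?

42

For two integers, gcd × lcm = product, so the other is (14 × 294) / 98 = 4116 / 98 = 42.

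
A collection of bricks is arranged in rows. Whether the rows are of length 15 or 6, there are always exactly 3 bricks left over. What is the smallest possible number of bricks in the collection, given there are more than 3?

N − 3 must be a common multiple of 15 and 6.
15 = 3 × 5
6 = 2 × 3
LCM(15, 6) = 2 × 3 × 5 = 30.
Smallest N > 3 is LCM + 3 = 30 + 3 = 33.

33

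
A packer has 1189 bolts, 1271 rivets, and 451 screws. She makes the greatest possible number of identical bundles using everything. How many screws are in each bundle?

Number of bundles = gcd(1189, 1271, 451).
1189 = 29 × 41
1271 = 31 × 41
451 = 11 × 41
gcd(1189, 1271, 451) = 41.
screws per bundle = 451 / 41 = 11.

11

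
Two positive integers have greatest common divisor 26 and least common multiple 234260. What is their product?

For any two positive integers, gcd × lcm = product = 26 × 234260 = 6090760.

6090760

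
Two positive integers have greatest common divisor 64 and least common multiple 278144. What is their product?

For any two positive integers, gcd × lcm = product = 64 × 278144 = 17801216.

17801216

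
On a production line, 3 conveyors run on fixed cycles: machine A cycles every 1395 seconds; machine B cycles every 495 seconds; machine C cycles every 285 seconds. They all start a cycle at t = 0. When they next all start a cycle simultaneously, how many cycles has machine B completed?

The first common completion time is the LCM of the periods.
1395 = 3^2 × 5 × 31
495 = 3^2 × 5 × 11
285 = 3 × 5 × 19
LCM(1395, 495, 285) = 3^2 × 5 × 11 × 19 × 31 = 291555.
Cycles for period 495: 291555 / 495 = 589.

589 cycles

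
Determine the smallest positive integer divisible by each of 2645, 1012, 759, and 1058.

349140

2645 = 5 × 23^2
1012 = 2^2 × 11 × 23
759 = 3 × 11 × 23
1058 = 2 × 23^2
LCM(2645, 1012, 759, 1058) = 2^2 × 3 × 5 × 11 × 23^2 = 349140.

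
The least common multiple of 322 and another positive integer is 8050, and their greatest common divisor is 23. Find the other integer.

575

gcd × lcm = product of the two integers, so the other integer is (23 × 8050) / 322 = 575.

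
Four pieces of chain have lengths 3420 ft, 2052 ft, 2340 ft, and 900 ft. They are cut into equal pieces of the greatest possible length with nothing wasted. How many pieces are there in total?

242

Piece length = gcd(3420, 2052, 2340, 900).
3420 = 2^2 × 3^2 × 5 × 19
2052 = 2^2 × 3^3 × 19
2340 = 2^2 × 3^2 × 5 × 13
900 = 2^2 × 3^2 × 5^2
gcd(3420, 2052, 2340, 900) = 2^2 × 3^2 = 36.
Total pieces = 3420/36 + 2052/36 + 2340/36 + 900/36 = 95 + 57 + 65 + 25 = 242.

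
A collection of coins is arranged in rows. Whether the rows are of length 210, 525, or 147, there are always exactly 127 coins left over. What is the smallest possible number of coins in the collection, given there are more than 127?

N − 127 must be a common multiple of 210, 525, and 147.
210 = 2 × 3 × 5 × 7
525 = 3 × 5^2 × 7
147 = 3 × 7^2
LCM(210, 525, 147) = 2 × 3 × 5^2 × 7^2 = 7350.
Smallest N > 127 is LCM + 127 = 7350 + 127 = 7477.

7477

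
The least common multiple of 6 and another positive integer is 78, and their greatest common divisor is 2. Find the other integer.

26

gcd × lcm = product of the two integers, so the other integer is (2 × 78) / 6 = 26.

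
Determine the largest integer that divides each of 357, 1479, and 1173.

357 = 3 × 7 × 17
1479 = 3 × 17 × 29
1173 = 3 × 17 × 23
gcd(357, 1479, 1173) = 3 × 17 = 51.

51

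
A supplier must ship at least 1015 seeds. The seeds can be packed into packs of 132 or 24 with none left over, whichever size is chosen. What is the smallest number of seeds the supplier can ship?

The number of seeds must be a common multiple of 132 and 24, so a multiple of their LCM.
132 = 2^2 × 3 × 11
24 = 2^3 × 3
LCM(132, 24) = 2^3 × 3 × 11 = 264.
Smallest multiple of 264 that is ≥ 1015: ⌈1015/264⌉ × 264 = 4 × 264 = 1056.

1056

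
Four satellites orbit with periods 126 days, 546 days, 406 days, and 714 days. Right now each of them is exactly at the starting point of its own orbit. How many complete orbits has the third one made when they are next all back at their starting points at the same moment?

1989 orbits

All finish a whole number of cycles simultaneously at t = LCM of the periods.
126 = 2 × 3^2 × 7
546 = 2 × 3 × 7 × 13
406 = 2 × 7 × 29
714 = 2 × 3 × 7 × 17
LCM(126, 546, 406, 714) = 2 × 3^2 × 7 × 13 × 17 × 29 = 807534.
Orbits for period 406: 807534 / 406 = 1989.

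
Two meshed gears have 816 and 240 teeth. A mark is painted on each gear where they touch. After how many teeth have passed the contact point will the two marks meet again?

4080 teeth

We need the least common multiple of the intervals.
816 = 2^4 × 3 × 17
240 = 2^4 × 3 × 5
LCM(816, 240) = 2^4 × 3 × 5 × 17 = 4080.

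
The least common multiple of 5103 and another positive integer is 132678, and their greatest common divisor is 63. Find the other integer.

gcd × lcm = product of the two integers, so the other integer is (63 × 132678) / 5103 = 1638.

1638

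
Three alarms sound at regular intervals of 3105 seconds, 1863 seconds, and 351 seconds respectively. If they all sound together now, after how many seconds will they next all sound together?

121095 seconds

The first simultaneous occurrence is after LCM of the individual periods.
3105 = 3^3 × 5 × 23
1863 = 3^4 × 23
351 = 3^3 × 13
LCM(3105, 1863, 351) = 3^4 × 5 × 13 × 23 = 121095.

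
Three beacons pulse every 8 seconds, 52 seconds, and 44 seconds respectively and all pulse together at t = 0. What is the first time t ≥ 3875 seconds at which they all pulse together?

4576 seconds

Joint pulses occur at multiples of LCM(8, 52, 44).
8 = 2^3
52 = 2^2 × 13
44 = 2^2 × 11
LCM(8, 52, 44) = 2^3 × 11 × 13 = 1144.
Smallest multiple of 1144 that is ≥ 3875: ⌈3875/1144⌉ × 1144 = 4 × 1144 = 4576.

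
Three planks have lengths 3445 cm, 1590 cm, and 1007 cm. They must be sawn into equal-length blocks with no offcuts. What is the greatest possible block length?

The block length must divide every plank, so the greatest is gcd(3445, 1590, 1007).
3445 = 5 × 13 × 53
1590 = 2 × 3 × 5 × 53
1007 = 19 × 53
gcd(3445, 1590, 1007) = 53.

53 cm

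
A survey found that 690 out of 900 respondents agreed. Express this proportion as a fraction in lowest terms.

23/30

690 = 2 × 3 × 5 × 23
900 = 2^2 × 3^2 × 5^2
gcd(690, 900) = 2 × 3 × 5 = 30.
Divide numerator and denominator by 30: 690/900 = 23/30.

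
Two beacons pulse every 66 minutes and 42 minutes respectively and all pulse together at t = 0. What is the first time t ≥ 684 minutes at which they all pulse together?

Joint pulses occur at multiples of LCM(66, 42).
66 = 2 × 3 × 11
42 = 2 × 3 × 7
LCM(66, 42) = 2 × 3 × 7 × 11 = 462.
Smallest multiple of 462 that is ≥ 684: ⌈684/462⌉ × 462 = 2 × 462 = 924.

924 minutes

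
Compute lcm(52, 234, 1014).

52 = 2^2 × 13
234 = 2 × 3^2 × 13
1014 = 2 × 3 × 13^2
LCM(52, 234, 1014) = 2^2 × 3^2 × 13^2 = 6084.

6084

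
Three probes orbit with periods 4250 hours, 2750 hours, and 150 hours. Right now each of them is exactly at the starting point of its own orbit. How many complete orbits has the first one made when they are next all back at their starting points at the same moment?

All finish a whole number of cycles simultaneously at t = LCM of the periods.
4250 = 2 × 5^3 × 17
2750 = 2 × 5^3 × 11
150 = 2 × 3 × 5^2
LCM(4250, 2750, 150) = 2 × 3 × 5^3 × 11 × 17 = 140250.
Orbits for period 4250: 140250 / 4250 = 33.

33 orbits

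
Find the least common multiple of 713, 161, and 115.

713 = 23 × 31
161 = 7 × 23
115 = 5 × 23
LCM(713, 161, 115) = 5 × 7 × 23 × 31 = 24955.

24955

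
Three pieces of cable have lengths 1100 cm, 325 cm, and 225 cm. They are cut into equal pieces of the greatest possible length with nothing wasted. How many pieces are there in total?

Piece length = gcd(1100, 325, 225).
1100 = 2^2 × 5^2 × 11
325 = 5^2 × 13
225 = 3^2 × 5^2
gcd(1100, 325, 225) = 5^2 = 25.
Total pieces = 1100/25 + 325/25 + 225/25 = 44 + 13 + 9 = 66.

66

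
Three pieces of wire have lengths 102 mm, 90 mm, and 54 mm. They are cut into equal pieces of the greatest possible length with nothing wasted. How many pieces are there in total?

41

Piece length = gcd(102, 90, 54).
102 = 2 × 3 × 17
90 = 2 × 3^2 × 5
54 = 2 × 3^3
gcd(102, 90, 54) = 2 × 3 = 6.
Total pieces = 102/6 + 90/6 + 54/6 = 17 + 15 + 9 = 41.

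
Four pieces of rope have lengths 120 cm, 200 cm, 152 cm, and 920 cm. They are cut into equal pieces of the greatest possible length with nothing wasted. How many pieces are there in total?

Piece length = gcd(120, 200, 152, 920).
120 = 2^3 × 3 × 5
200 = 2^3 × 5^2
152 = 2^3 × 19
920 = 2^3 × 5 × 23
gcd(120, 200, 152, 920) = 2^3 = 8.
Total pieces = 120/8 + 200/8 + 152/8 + 920/8 = 15 + 25 + 19 + 115 = 174.

174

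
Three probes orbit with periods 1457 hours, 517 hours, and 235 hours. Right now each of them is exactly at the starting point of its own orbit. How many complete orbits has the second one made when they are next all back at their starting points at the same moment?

155 orbits

All finish a whole number of cycles simultaneously at t = LCM of the periods.
1457 = 31 × 47
517 = 11 × 47
235 = 5 × 47
LCM(1457, 517, 235) = 5 × 11 × 31 × 47 = 80135.
Orbits for period 517: 80135 / 517 = 155.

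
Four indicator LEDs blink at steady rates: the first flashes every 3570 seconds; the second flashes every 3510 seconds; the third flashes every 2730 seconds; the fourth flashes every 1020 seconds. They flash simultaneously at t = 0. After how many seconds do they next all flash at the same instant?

We need the least common multiple of the intervals.
3570 = 2 × 3 × 5 × 7 × 17
3510 = 2 × 3^3 × 5 × 13
2730 = 2 × 3 × 5 × 7 × 13
1020 = 2^2 × 3 × 5 × 17
LCM(3570, 3510, 2730, 1020) = 2^2 × 3^3 × 5 × 7 × 13 × 17 = 835380.

835380 seconds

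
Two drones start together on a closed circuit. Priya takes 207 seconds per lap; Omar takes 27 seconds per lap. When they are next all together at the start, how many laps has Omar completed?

They are all back at their starting positions together after one LCM of the periods.
207 = 3^2 × 23
27 = 3^3
LCM(207, 27) = 3^3 × 23 = 621.
Laps for period 27: 621 / 27 = 23.

23 laps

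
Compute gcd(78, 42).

78 = 2 × 3 × 13
42 = 2 × 3 × 7
gcd(78, 42) = 2 × 3 = 6.

6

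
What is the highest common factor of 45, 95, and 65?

5

45 = 3^2 × 5
95 = 5 × 19
65 = 5 × 13
gcd(45, 95, 65) = 5.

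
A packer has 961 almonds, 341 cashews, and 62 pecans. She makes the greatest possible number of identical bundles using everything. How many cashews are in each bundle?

11

Number of bundles = gcd(961, 341, 62).
961 = 31^2
341 = 11 × 31
62 = 2 × 31
gcd(961, 341, 62) = 31.
cashews per bundle = 341 / 31 = 11.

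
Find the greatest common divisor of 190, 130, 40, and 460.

10

190 = 2 × 5 × 19
130 = 2 × 5 × 13
40 = 2^3 × 5
460 = 2^2 × 5 × 23
gcd(190, 130, 40, 460) = 2 × 5 = 10.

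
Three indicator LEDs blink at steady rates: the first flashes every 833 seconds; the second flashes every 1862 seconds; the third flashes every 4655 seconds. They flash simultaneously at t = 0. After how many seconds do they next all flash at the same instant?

158270 seconds

The first simultaneous occurrence is after LCM of the individual periods.
833 = 7^2 × 17
1862 = 2 × 7^2 × 19
4655 = 5 × 7^2 × 19
LCM(833, 1862, 4655) = 2 × 5 × 7^2 × 17 × 19 = 158270.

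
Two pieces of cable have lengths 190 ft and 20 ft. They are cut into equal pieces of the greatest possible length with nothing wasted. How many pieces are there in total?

21

Piece length = gcd(190, 20).
190 = 2 × 5 × 19
20 = 2^2 × 5
gcd(190, 20) = 2 × 5 = 10.
Total pieces = 190/10 + 20/10 = 19 + 2 = 21.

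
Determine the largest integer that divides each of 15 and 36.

3

15 = 3 × 5
36 = 2^2 × 3^2
gcd(15, 36) = 3.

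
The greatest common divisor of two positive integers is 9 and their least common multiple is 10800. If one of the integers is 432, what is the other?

225

For two integers, gcd × lcm = product, so the other is (9 × 10800) / 432 = 97200 / 432 = 225.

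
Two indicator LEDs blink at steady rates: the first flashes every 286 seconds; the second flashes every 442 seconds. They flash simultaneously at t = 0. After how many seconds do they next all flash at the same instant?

They coincide at every common multiple of the periods; the first is the LCM.
286 = 2 × 11 × 13
442 = 2 × 13 × 17
LCM(286, 442) = 2 × 11 × 13 × 17 = 4862.

4862 seconds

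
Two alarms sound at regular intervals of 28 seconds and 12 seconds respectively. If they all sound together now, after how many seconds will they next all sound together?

84 seconds

They coincide at every common multiple of the periods; the first is the LCM.
28 = 2^2 × 7
12 = 2^2 × 3
LCM(28, 12) = 2^2 × 3 × 7 = 84.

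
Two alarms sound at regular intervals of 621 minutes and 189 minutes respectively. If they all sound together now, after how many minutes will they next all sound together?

They coincide at every common multiple of the periods; the first is the LCM.
621 = 3^3 × 23
189 = 3^3 × 7
LCM(621, 189) = 3^3 × 7 × 23 = 4347.

4347 minutes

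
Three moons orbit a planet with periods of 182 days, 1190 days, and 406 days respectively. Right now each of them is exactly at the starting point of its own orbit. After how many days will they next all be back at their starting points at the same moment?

We need the least common multiple of the intervals.
182 = 2 × 7 × 13
1190 = 2 × 5 × 7 × 17
406 = 2 × 7 × 29
LCM(182, 1190, 406) = 2 × 5 × 7 × 13 × 17 × 29 = 448630.

448630 days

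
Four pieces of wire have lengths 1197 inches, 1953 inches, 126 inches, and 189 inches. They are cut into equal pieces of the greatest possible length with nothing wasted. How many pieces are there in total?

55

Piece length = gcd(1197, 1953, 126, 189).
1197 = 3^2 × 7 × 19
1953 = 3^2 × 7 × 31
126 = 2 × 3^2 × 7
189 = 3^3 × 7
gcd(1197, 1953, 126, 189) = 3^2 × 7 = 63.
Total pieces = 1197/63 + 1953/63 + 126/63 + 189/63 = 19 + 31 + 2 + 3 = 55.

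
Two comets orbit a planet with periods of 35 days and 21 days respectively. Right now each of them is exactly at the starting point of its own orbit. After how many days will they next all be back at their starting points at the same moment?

105 days

They coincide at every common multiple of the periods; the first is the LCM.
35 = 5 × 7
21 = 3 × 7
LCM(35, 21) = 3 × 5 × 7 = 105.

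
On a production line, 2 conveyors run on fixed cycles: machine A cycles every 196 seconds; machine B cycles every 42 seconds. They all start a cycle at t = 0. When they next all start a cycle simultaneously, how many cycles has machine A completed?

3 cycles

They are all back at their starting positions together after one LCM of the periods.
196 = 2^2 × 7^2
42 = 2 × 3 × 7
LCM(196, 42) = 2^2 × 3 × 7^2 = 588.
Cycles for period 196: 588 / 196 = 3.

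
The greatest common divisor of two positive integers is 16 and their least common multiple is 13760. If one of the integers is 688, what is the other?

320

For two integers, gcd × lcm = product, so the other is (16 × 13760) / 688 = 220160 / 688 = 320.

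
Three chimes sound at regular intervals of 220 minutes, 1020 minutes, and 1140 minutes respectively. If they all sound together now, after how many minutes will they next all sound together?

213180 minutes

The first simultaneous occurrence is after LCM of the individual periods.
220 = 2^2 × 5 × 11
1020 = 2^2 × 3 × 5 × 17
1140 = 2^2 × 3 × 5 × 19
LCM(220, 1020, 1140) = 2^2 × 3 × 5 × 11 × 17 × 19 = 213180.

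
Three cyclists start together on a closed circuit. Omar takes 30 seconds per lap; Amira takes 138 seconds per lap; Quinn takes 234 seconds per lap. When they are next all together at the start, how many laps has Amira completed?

They are all back at their starting positions together after one LCM of the periods.
30 = 2 × 3 × 5
138 = 2 × 3 × 23
234 = 2 × 3^2 × 13
LCM(30, 138, 234) = 2 × 3^2 × 5 × 13 × 23 = 26910.
Laps for period 138: 26910 / 138 = 195.

195 laps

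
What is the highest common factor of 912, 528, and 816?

912 = 2^4 × 3 × 19
528 = 2^4 × 3 × 11
816 = 2^4 × 3 × 17
gcd(912, 528, 816) = 2^4 × 3 = 48.

48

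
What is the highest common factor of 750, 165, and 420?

750 = 2 × 3 × 5^3
165 = 3 × 5 × 11
420 = 2^2 × 3 × 5 × 7
gcd(750, 165, 420) = 3 × 5 = 15.

15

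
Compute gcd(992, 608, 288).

32

992 = 2^5 × 31
608 = 2^5 × 19
288 = 2^5 × 3^2
gcd(992, 608, 288) = 2^5 = 32.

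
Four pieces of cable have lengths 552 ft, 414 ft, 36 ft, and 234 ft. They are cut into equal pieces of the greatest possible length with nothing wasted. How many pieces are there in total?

206

Piece length = gcd(552, 414, 36, 234).
552 = 2^3 × 3 × 23
414 = 2 × 3^2 × 23
36 = 2^2 × 3^2
234 = 2 × 3^2 × 13
gcd(552, 414, 36, 234) = 2 × 3 = 6.
Total pieces = 552/6 + 414/6 + 36/6 + 234/6 = 92 + 69 + 6 + 39 = 206.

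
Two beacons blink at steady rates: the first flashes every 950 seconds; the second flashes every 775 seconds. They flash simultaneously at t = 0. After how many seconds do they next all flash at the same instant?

29450 seconds

They coincide at every common multiple of the periods; the first is the LCM.
950 = 2 × 5^2 × 19
775 = 5^2 × 31
LCM(950, 775) = 2 × 5^2 × 19 × 31 = 29450.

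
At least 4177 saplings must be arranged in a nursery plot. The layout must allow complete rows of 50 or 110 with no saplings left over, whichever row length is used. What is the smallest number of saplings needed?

The number of saplings must be a common multiple of 50 and 110, so a multiple of their LCM.
50 = 2 × 5^2
110 = 2 × 5 × 11
LCM(50, 110) = 2 × 5^2 × 11 = 550.
Smallest multiple of 550 that is ≥ 4177: ⌈4177/550⌉ × 550 = 8 × 550 = 4400.

4400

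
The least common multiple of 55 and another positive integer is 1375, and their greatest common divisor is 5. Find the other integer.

gcd × lcm = product of the two integers, so the other integer is (5 × 1375) / 55 = 125.

125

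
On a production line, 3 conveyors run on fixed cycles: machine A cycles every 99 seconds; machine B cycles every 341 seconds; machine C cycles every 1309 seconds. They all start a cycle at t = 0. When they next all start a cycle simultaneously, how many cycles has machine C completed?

All finish a whole number of cycles simultaneously at t = LCM of the periods.
99 = 3^2 × 11
341 = 11 × 31
1309 = 7 × 11 × 17
LCM(99, 341, 1309) = 3^2 × 7 × 11 × 17 × 31 = 365211.
Cycles for period 1309: 365211 / 1309 = 279.

279 cycles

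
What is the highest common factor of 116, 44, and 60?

4

116 = 2^2 × 29
44 = 2^2 × 11
60 = 2^2 × 3 × 5
gcd(116, 44, 60) = 2^2 = 4.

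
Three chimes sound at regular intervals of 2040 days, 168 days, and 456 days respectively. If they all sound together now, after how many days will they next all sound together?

We need the least common multiple of the intervals.
2040 = 2^3 × 3 × 5 × 17
168 = 2^3 × 3 × 7
456 = 2^3 × 3 × 19
LCM(2040, 168, 456) = 2^3 × 3 × 5 × 7 × 17 × 19 = 271320.

271320 days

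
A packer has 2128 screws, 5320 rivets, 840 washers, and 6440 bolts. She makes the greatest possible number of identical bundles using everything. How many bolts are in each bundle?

Number of bundles = gcd(2128, 5320, 840, 6440).
2128 = 2^4 × 7 × 19
5320 = 2^3 × 5 × 7 × 19
840 = 2^3 × 3 × 5 × 7
6440 = 2^3 × 5 × 7 × 23
gcd(2128, 5320, 840, 6440) = 2^3 × 7 = 56.
bolts per bundle = 6440 / 56 = 115.

115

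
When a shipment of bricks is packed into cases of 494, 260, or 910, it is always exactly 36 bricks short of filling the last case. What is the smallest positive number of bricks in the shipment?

Being 36 short of a full case of size k means N ≡ −36 (mod k), i.e. N + 36 is a multiple of each size.
494 = 2 × 13 × 19
260 = 2^2 × 5 × 13
910 = 2 × 5 × 7 × 13
LCM(494, 260, 910) = 2^2 × 5 × 7 × 13 × 19 = 34580.
Smallest positive N is 34580 − 36 = 34544.

34544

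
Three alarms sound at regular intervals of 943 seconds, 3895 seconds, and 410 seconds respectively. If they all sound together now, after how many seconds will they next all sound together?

We need the least common multiple of the intervals.
943 = 23 × 41
3895 = 5 × 19 × 41
410 = 2 × 5 × 41
LCM(943, 3895, 410) = 2 × 5 × 19 × 23 × 41 = 179170.

179170 seconds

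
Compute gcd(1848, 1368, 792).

1848 = 2^3 × 3 × 7 × 11
1368 = 2^3 × 3^2 × 19
792 = 2^3 × 3^2 × 11
gcd(1848, 1368, 792) = 2^3 × 3 = 24.

24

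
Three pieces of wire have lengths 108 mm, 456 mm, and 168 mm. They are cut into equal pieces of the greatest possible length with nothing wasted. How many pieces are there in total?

Piece length = gcd(108, 456, 168).
108 = 2^2 × 3^3
456 = 2^3 × 3 × 19
168 = 2^3 × 3 × 7
gcd(108, 456, 168) = 2^2 × 3 = 12.
Total pieces = 108/12 + 456/12 + 168/12 = 9 + 38 + 14 = 61.

61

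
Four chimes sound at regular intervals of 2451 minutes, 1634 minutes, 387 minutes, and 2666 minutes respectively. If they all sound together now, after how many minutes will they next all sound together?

They coincide at every common multiple of the periods; the first is the LCM.
2451 = 3 × 19 × 43
1634 = 2 × 19 × 43
387 = 3^2 × 43
2666 = 2 × 31 × 43
LCM(2451, 1634, 387, 2666) = 2 × 3^2 × 19 × 31 × 43 = 455886.

455886 minutes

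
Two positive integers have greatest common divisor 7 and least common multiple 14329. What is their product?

For any two positive integers, gcd × lcm = product = 7 × 14329 = 100303.

100303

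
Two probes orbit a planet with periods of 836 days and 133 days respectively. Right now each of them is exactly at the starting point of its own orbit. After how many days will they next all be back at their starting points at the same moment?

They coincide at every common multiple of the periods; the first is the LCM.
836 = 2^2 × 11 × 19
133 = 7 × 19
LCM(836, 133) = 2^2 × 7 × 11 × 19 = 5852.

5852 days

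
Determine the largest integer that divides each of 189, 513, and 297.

189 = 3^3 × 7
513 = 3^3 × 19
297 = 3^3 × 11
gcd(189, 513, 297) = 3^3 = 27.

27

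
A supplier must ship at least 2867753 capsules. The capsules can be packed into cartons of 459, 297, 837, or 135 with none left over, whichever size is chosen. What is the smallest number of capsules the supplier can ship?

3130380

The number of capsules must be a common multiple of 459, 297, 837, and 135, so a multiple of their LCM.
459 = 3^3 × 17
297 = 3^3 × 11
837 = 3^3 × 31
135 = 3^3 × 5
LCM(459, 297, 837, 135) = 3^3 × 5 × 11 × 17 × 31 = 782595.
Smallest multiple of 782595 that is ≥ 2867753: ⌈2867753/782595⌉ × 782595 = 4 × 782595 = 3130380.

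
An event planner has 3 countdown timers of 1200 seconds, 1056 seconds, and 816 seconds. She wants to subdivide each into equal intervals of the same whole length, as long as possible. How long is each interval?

48 seconds

The interval must divide each timer length; the longest such is the gcd.
1200 = 2^4 × 3 × 5^2
1056 = 2^5 × 3 × 11
816 = 2^4 × 3 × 17
gcd(1200, 1056, 816) = 2^4 × 3 = 48.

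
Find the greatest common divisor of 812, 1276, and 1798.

812 = 2^2 × 7 × 29
1276 = 2^2 × 11 × 29
1798 = 2 × 29 × 31
gcd(812, 1276, 1798) = 2 × 29 = 58.

58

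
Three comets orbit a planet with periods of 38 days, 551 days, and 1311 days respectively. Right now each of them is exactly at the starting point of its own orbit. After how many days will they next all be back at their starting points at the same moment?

They coincide at every common multiple of the periods; the first is the LCM.
38 = 2 × 19
551 = 19 × 29
1311 = 3 × 19 × 23
LCM(38, 551, 1311) = 2 × 3 × 19 × 23 × 29 = 76038.

76038 days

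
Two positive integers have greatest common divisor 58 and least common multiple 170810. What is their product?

For any two positive integers, gcd × lcm = product = 58 × 170810 = 9906980.

9906980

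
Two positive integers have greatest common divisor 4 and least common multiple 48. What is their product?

192

For any two positive integers, gcd × lcm = product = 4 × 48 = 192.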